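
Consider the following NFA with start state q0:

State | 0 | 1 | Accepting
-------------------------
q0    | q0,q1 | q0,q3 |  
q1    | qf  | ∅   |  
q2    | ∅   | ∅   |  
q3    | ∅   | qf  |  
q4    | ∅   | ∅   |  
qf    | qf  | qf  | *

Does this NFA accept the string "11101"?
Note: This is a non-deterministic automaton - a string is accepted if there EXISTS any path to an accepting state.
Track the set of states the NFA could be in: start {q0}
Read '1': {q0} → {q0, q3}
Read '1': {q0, q3} → {q0, q3, qf}
Read '1': {q0, q3, qf} → {q0, q3, qf}
Read '0': {q0, q3, qf} → {q0, q1, qf}
Read '1': {q0, q1, qf} → {q0, q3, qf}
Final set {q0, q3, qf} contains accepting state(s) {qf} → accepted.

Final answer: Yes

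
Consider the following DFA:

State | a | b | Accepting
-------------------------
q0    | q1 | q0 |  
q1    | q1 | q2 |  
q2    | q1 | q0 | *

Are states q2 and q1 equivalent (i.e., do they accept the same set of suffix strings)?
Try the suffix ε (the empty string).
From q2: q2 — accepting.
From q1: q1 — not accepting.
The two states disagree on this suffix, so they are not equivalent.

Final answer: No. Distinguishing string: ε (the empty string) - accepted from q2 but not from q1.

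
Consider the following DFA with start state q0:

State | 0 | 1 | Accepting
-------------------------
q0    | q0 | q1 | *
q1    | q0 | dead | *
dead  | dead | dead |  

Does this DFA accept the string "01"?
Start in q0.
Read '0': q0 → q0
Read '1': q0 → q1
Final state q1 is accepting, so the string is accepted.

Final answer: Yes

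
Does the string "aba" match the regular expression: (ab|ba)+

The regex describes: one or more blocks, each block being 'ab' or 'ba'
No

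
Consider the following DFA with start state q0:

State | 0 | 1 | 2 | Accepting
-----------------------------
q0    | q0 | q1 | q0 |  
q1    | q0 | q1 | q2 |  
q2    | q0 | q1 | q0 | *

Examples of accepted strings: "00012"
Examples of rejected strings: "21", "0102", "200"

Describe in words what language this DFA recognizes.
strings over {0,1,2} ending with '12'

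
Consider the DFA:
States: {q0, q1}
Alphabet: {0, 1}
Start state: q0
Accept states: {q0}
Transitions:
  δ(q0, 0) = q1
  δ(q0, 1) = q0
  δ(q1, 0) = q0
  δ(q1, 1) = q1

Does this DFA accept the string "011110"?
Processing string "011110":
  q0 --0--> q1
  q1 --1--> q1
  q1 --1--> q1
  q1 --1--> q1
  q1 --1--> q1
  q1 --0--> q0
Final state: q0
Accept states: {q0}
q0 is an accept state, so the string is accepted.

Final answer: Yes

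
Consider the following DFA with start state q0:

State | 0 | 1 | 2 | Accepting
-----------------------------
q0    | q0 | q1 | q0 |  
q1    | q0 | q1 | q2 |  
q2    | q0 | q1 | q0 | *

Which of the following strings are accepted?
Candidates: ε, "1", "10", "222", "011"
ε: q0; q0 is not accepting → rejected
"1": q0 → q1; q1 is not accepting → rejected
"10": q0 → q1 → q0; q0 is not accepting → rejected
"222": q0 → q0 → q0 → q0; q0 is not accepting → rejected
"011": q0 → q0 → q1 → q1; q1 is not accepting → rejected

Final answer: None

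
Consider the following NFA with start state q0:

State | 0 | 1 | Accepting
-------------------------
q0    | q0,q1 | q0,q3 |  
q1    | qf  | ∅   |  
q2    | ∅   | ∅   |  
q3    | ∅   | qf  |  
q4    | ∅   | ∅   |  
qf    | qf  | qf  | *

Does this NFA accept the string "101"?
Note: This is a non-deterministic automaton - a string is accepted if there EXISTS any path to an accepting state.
Track the set of states the NFA could be in: start {q0}
Read '1': {q0} → {q0, q3}
Read '0': {q0, q3} → {q0, q1}
Read '1': {q0, q1} → {q0, q3}
Final set {q0, q3} contains no accepting state → rejected.

Final answer: No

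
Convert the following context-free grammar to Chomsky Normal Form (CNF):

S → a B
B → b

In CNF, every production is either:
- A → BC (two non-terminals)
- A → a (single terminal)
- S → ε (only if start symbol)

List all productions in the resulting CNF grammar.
The grammar has no ε-productions or unit productions to eliminate.
S → a B has terminal a in a right-hand side of length ≥ 2: introduce T_a → a and use T_a in place of a.
B → b is already in CNF (single terminal) – keep it.
S → a B becomes S → T_a B.
Resulting CNF grammar (3 productions): T_a → a; B → b; S → T_a B

Final answer: T_a → a; B → b; S → T_a B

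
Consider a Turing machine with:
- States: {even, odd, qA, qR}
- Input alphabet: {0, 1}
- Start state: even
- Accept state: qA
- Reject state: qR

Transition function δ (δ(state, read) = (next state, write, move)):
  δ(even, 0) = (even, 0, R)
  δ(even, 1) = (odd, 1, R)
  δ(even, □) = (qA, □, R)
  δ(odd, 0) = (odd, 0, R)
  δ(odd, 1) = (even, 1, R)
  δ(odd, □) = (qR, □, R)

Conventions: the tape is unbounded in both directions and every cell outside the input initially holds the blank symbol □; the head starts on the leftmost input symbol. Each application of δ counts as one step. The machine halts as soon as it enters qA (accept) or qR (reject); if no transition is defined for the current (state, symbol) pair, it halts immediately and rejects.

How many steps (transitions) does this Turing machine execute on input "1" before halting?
Step 0: [even]1 (head at position 0)
Step 1: δ(even, 1) = (odd, 1, R)  ⊢  1[odd]□ (head at position 1)
Step 2: δ(odd, □) = (qR, □, R)  ⊢  1□[qR]□ (head at position 2)
The machine is in qR, so it halts and rejects.
Number of transitions executed: 2.

Final answer: 2 steps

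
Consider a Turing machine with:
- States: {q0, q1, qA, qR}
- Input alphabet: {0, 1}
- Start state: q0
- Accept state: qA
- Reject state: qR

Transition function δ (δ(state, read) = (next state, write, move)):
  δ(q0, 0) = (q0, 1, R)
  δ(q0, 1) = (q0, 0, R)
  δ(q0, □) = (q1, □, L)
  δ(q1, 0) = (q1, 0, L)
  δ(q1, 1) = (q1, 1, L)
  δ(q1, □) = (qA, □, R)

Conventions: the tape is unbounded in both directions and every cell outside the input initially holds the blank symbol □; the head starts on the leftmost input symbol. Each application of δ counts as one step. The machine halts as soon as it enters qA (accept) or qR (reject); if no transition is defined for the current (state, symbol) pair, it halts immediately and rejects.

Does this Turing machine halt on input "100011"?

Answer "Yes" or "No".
Step 0: [q0]100011 (head at position 0)
Step 1: δ(q0, 1) = (q0, 0, R)  ⊢  0[q0]00011 (head at position 1)
Step 2: δ(q0, 0) = (q0, 1, R)  ⊢  01[q0]0011 (head at position 2)
Step 3: δ(q0, 0) = (q0, 1, R)  ⊢  011[q0]011 (head at position 3)
Step 4: δ(q0, 0) = (q0, 1, R)  ⊢  0111[q0]11 (head at position 4)
Step 5: δ(q0, 1) = (q0, 0, R)  ⊢  01110[q0]1 (head at position 5)
Step 6: δ(q0, 1) = (q0, 0, R)  ⊢  011100[q0]□ (head at position 6)
Step 7: δ(q0, □) = (q1, □, L)  ⊢  01110[q1]0□ (head at position 5)
Step 8: δ(q1, 0) = (q1, 0, L)  ⊢  0111[q1]00□ (head at position 4)
Step 9: δ(q1, 0) = (q1, 0, L)  ⊢  011[q1]100□ (head at position 3)
Step 10: δ(q1, 1) = (q1, 1, L)  ⊢  01[q1]1100□ (head at position 2)
Step 11: δ(q1, 1) = (q1, 1, L)  ⊢  0[q1]11100□ (head at position 1)
Step 12: δ(q1, 1) = (q1, 1, L)  ⊢  [q1]011100□ (head at position 0)
Step 13: δ(q1, 0) = (q1, 0, L)  ⊢  [q1]□011100□ (head at position -1)
Step 14: δ(q1, □) = (qA, □, R)  ⊢  □[qA]011100□ (head at position 0)
The machine is in qA, so it halts and accepts.
It halts after 14 steps.

Final answer: Yes - halts after 14 steps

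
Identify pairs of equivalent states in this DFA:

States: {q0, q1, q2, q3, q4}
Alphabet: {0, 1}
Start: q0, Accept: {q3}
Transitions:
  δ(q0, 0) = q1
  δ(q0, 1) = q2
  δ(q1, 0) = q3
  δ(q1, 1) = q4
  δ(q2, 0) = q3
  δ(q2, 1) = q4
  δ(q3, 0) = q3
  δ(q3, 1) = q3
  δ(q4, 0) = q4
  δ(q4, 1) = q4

Using the table-filling algorithm:
Round 0 – mark pairs where exactly one state is accepting: (q0,q3), (q1,q3), (q2,q3), (q3,q4)
Round 1 – newly marked: (q0,q1) [on 0: q1 vs q3, already marked]; (q0,q2) [on 0: q1 vs q3, already marked]; (q1,q4) [on 0: q3 vs q4, already marked]; (q2,q4) [on 0: q3 vs q4, already marked]
Round 2 – newly marked: (q0,q4) [on 0: q1 vs q4, already marked]
No further pairs can be marked.
(q1, q2) unmarked: δ(q1,0)=q3, δ(q2,0)=q3; δ(q1,1)=q4, δ(q2,1)=q4 → equivalent
Equivalent pairs: (q1, q2)

Final answer: Equivalent pairs: (q1, q2)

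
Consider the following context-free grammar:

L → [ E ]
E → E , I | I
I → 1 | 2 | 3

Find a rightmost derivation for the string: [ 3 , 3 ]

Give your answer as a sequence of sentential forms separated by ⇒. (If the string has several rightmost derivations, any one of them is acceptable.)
Start with L.
Step 1: the rightmost non-terminal is L; apply L → [ E ]:  [ E ]
Step 2: the rightmost non-terminal is E; apply E → E , I:  [ E , I ]
Step 3: the rightmost non-terminal is I; apply I → 3:  [ E , 3 ]
Step 4: the rightmost non-terminal is E; apply E → I:  [ I , 3 ]
Step 5: the rightmost non-terminal is I; apply I → 3:  [ 3 , 3 ]

Final answer: L ⇒ [ E ] ⇒ [ E , I ] ⇒ [ E , 3 ] ⇒ [ I , 3 ] ⇒ [ 3 , 3 ]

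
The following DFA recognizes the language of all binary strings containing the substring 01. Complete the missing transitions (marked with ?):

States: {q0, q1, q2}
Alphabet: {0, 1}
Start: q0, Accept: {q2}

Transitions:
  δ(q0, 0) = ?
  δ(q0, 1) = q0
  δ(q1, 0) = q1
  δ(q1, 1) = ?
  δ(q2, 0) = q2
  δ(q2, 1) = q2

What each state remembers (consistent with the given transitions and accept states):
  q0: 01 not seen yet and the last symbol was not 0
  q1: 01 not seen yet and the last symbol was 0
  q2: the substring 01 has already been seen
Filling in the missing entries:
  δ(q0, 0): in q0 (01 not seen yet and the last symbol was not 0), after reading 0 we have: 01 not seen yet and the last symbol was 0 → q1
  δ(q1, 1): in q1 (01 not seen yet and the last symbol was 0), after reading 1 we have: the substring 01 has already been seen → q2

Final answer: δ(q0, 0) = q1; δ(q1, 1) = q2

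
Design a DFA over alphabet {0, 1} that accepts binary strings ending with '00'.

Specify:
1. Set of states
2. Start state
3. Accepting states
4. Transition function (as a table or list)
One valid DFA (any DFA recognizing the same language is acceptable):
States: {q0, q1, q2}
Start: q0
Accepting: {q2}
Transitions (accepting states marked with *):
State | 0 | 1 | Accepting
-------------------------
q0    | q1 | q0 |  
q1    | q2 | q0 |  
q2    | q2 | q0 | *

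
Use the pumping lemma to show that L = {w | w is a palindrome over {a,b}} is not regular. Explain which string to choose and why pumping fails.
Language: L = {w | w is a palindrome over {a,b}} (strings that read the same forwards and backwards)
Step 1: Assume for contradiction that L is regular, with pumping length p.
Step 2: Choose s = a^p b a^p. Then s ∈ L (it reads the same forwards and backwards) and |s| ≥ p.
Step 3: Consider any decomposition s = xyz with |xy| ≤ p and |y| > 0. Since |xy| ≤ p and the first p symbols of s are all a's, y = a^k for some k with 1 ≤ k ≤ p.
Step 4: Pumping up (i = 2): xy²z = a^(p+k) b a^p. Its reverse is a^p b a^(p+k) ≠ a^(p+k) b a^p (the single b is no longer in the middle), so xy²z is not a palindrome and xy²z ∉ L.
This contradicts the pumping lemma, so L is not regular.

Final answer: Choose s = a^p b a^p. Since |xy| ≤ p, y = a^k with k ≥ 1. Then xy²z = a^(p+k) b a^p is not a palindrome, so ∉ L.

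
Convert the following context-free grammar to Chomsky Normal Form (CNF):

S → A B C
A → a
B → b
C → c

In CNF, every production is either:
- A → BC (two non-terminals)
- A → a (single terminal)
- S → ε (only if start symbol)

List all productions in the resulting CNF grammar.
The grammar has no ε-productions or unit productions to eliminate.
A → a is already in CNF (single terminal) – keep it.
B → b is already in CNF (single terminal) – keep it.
C → c is already in CNF (single terminal) – keep it.
S → A B C has 3 symbols on the right: break it into binary productions S → A X0, X0 → B C.
Resulting CNF grammar (5 productions): A → a; B → b; C → c; S → A X0; X0 → B C

Final answer: A → a; B → b; C → c; S → A X0; X0 → B C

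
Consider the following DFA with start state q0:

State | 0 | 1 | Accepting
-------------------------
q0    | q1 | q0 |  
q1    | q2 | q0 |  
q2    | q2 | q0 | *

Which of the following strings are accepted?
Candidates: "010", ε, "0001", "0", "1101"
"010": q0 → q1 → q0 → q1; q1 is not accepting → rejected
ε: q0; q0 is not accepting → rejected
"0001": q0 → q1 → q2 → q2 → q0; q0 is not accepting → rejected
"0": q0 → q1; q1 is not accepting → rejected
"1101": q0 → q0 → q0 → q1 → q0; q0 is not accepting → rejected

Final answer: None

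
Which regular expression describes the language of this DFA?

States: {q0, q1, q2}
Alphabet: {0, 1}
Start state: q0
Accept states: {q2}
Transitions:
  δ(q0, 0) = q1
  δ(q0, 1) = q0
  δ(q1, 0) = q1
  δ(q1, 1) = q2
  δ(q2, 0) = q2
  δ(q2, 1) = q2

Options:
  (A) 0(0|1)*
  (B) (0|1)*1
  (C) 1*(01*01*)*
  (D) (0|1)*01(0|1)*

Testing sample strings against the DFA:
  '10' -> rejected
  '00' -> rejected
  '01' -> accepted
  '00' -> rejected
Checking each option for a counterexample:
  (A) 0(0|1)*: '0' is rejected by the DFA but matches the regex → eliminated
  (B) (0|1)*1: '1' is rejected by the DFA but matches the regex → eliminated
  (C) 1*(01*01*)*: ε is rejected by the DFA but matches the regex → eliminated
  (D) (0|1)*01(0|1)*: agrees with the DFA on all strings of length ≤ 4
Only (D) (0|1)*01(0|1)* is consistent with the DFA.

Final answer: (D) (0|1)*01(0|1)*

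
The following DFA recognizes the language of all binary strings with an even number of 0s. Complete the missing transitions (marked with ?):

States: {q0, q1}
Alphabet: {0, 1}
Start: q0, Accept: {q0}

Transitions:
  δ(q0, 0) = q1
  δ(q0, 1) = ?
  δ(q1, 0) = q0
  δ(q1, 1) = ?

What each state remembers (consistent with the given transitions and accept states):
  q0: an even number of 0s has been read so far
  q1: an odd number of 0s has been read so far
Filling in the missing entries:
  δ(q0, 1): in q0 (an even number of 0s has been read so far), after reading 1 we have: an even number of 0s has been read so far → q0
  δ(q1, 1): in q1 (an odd number of 0s has been read so far), after reading 1 we have: an odd number of 0s has been read so far → q1

Final answer: δ(q0, 1) = q0; δ(q1, 1) = q1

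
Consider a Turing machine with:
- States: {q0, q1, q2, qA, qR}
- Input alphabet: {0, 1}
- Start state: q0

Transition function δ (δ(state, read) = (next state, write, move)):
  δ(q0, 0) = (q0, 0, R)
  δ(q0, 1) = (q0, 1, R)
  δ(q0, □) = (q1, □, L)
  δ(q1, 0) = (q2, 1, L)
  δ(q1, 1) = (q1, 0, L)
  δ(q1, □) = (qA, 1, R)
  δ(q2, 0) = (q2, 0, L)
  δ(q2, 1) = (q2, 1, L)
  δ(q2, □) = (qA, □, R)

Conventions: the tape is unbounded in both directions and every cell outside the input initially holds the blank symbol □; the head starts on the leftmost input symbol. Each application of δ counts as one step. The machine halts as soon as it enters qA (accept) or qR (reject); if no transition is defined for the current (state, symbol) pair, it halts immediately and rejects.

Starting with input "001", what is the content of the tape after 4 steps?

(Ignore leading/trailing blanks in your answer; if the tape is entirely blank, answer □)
Step 0: [q0]001 (head at position 0)
Step 1: δ(q0, 0) = (q0, 0, R)  ⊢  0[q0]01 (head at position 1)
Step 2: δ(q0, 0) = (q0, 0, R)  ⊢  00[q0]1 (head at position 2)
Step 3: δ(q0, 1) = (q0, 1, R)  ⊢  001[q0]□ (head at position 3)
Step 4: δ(q0, □) = (q1, □, L)  ⊢  00[q1]1□ (head at position 2)
Tape after 4 steps (ignoring surrounding blanks): 001

Final answer: Tape: 001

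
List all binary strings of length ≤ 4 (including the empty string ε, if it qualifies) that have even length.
Checking every binary string of length 0 to 4:
  Length 0: accepted: ε | rejected: (none)
  Length 1: accepted: (none) | rejected: 0, 1
  Length 2: accepted: 00, 01, 10, 11 | rejected: (none)
  Length 3: accepted: (none) | rejected: 000, 001, 010, 011, 100, 101, 110, 111
  Length 4: accepted: 0000, 0001, 0010, 0011, 0100, 0101, 0110, 0111, 1000, 1001, 1010, 1011, 1100, 1101, 1110, 1111 | rejected: (none)
Total: 21 string(s).

Final answer: ε, 00, 01, 10, 11, 0000, 0001, 0010, 0011, 0100, 0101, 0110, 0111, 1000, 1001, 1010, 1011, 1100, 1101, 1110, 1111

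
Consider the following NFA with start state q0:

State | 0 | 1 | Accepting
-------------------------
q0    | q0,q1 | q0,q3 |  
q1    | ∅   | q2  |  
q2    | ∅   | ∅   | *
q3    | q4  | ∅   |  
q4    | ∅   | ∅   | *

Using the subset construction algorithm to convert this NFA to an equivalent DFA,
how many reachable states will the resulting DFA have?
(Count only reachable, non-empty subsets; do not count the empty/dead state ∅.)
Start subset: {q0}
{q0}: on 0 → {q0, q1}, on 1 → {q0, q3}
{q0, q1}: on 0 → {q0, q1}, on 1 → {q0, q2, q3}
{q0, q3}: on 0 → {q0, q1, q4}, on 1 → {q0, q3}
{q0, q2, q3}: on 0 → {q0, q1, q4}, on 1 → {q0, q3}
{q0, q1, q4}: on 0 → {q0, q1}, on 1 → {q0, q2, q3}
Reachable non-empty subsets: {q0}, {q0, q1}, {q0, q3}, {q0, q2, q3}, {q0, q1, q4} — 5 in total.

Final answer: 5 states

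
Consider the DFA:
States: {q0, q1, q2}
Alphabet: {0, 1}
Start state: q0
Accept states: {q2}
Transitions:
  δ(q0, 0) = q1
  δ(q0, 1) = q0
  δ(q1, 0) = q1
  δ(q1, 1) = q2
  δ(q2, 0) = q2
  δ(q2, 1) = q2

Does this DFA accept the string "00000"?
Processing string "00000":
  q0 --0--> q1
  q1 --0--> q1
  q1 --0--> q1
  q1 --0--> q1
  q1 --0--> q1
Final state: q1
Accept states: {q2}
q1 is not an accept state, so the string is rejected.

Final answer: No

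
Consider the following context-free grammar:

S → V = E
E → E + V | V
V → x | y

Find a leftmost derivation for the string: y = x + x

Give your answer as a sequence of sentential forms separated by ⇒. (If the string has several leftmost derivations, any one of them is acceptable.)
Start with S.
Step 1: the leftmost non-terminal is S; apply S → V = E:  V = E
Step 2: the leftmost non-terminal is V; apply V → y:  y = E
Step 3: the leftmost non-terminal is E; apply E → E + V:  y = E + V
Step 4: the leftmost non-terminal is E; apply E → V:  y = V + V
Step 5: the leftmost non-terminal is V; apply V → x:  y = x + V
Step 6: the leftmost non-terminal is V; apply V → x:  y = x + x

Final answer: S ⇒ V = E ⇒ y = E ⇒ y = E + V ⇒ y = V + V ⇒ y = x + V ⇒ y = x + x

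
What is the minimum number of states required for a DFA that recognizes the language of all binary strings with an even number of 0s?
Language: binary strings with an even number of 0s
Lower bound (Myhill–Nerode): the prefixes ε, 0 are pairwise distinguishable:
  ε vs 0: suffix ε distinguishes them (ε has zero 0s (accepted), 0 has one 0 (rejected))
So any DFA needs at least 2 states.
Upper bound: a DFA with 2 states exists (one state per class above).
Minimum states: 2

Final answer: 2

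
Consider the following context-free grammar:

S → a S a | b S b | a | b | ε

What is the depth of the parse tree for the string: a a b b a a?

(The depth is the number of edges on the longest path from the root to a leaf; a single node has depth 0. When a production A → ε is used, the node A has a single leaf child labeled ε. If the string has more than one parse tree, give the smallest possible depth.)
The string has even length 6, so its (unique) parse tree peels off matching outer symbols: S → a S a, S → a S a, S → b S b, and finally S → ε for the empty middle.
The S nodes are at depths 0..3; the ε leaf under the innermost S is at depth 4 (terminal leaves are at depths 1..3).
Depth = 4.

Final answer: 4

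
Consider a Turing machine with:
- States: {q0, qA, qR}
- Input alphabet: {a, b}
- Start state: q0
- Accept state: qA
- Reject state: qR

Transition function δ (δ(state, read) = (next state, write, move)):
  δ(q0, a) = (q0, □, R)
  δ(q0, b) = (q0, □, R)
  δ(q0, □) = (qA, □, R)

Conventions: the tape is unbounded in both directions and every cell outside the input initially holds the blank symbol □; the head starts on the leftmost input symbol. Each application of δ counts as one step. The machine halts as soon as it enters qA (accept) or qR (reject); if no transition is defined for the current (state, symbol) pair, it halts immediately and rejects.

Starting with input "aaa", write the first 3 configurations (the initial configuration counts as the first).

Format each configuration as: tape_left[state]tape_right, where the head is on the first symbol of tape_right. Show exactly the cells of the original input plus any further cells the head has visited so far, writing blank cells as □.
Step 0: [q0]aaa (head at position 0)
Step 1: δ(q0, a) = (q0, □, R)  ⊢  □[q0]aa (head at position 1)
Step 2: δ(q0, a) = (q0, □, R)  ⊢  □□[q0]a (head at position 2)

Final answer: [q0]aaa ⊢ □[q0]aa ⊢ □□[q0]a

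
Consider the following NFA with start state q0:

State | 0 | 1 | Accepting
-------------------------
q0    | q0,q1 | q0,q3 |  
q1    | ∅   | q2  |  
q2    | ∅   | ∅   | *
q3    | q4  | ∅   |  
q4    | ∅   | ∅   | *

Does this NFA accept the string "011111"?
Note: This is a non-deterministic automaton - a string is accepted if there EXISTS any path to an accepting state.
Track the set of states the NFA could be in: start {q0}
Read '0': {q0} → {q0, q1}
Read '1': {q0, q1} → {q0, q2, q3}
Read '1': {q0, q2, q3} → {q0, q3}
Read '1': {q0, q3} → {q0, q3}
Read '1': {q0, q3} → {q0, q3}
Read '1': {q0, q3} → {q0, q3}
Final set {q0, q3} contains no accepting state → rejected.

Final answer: No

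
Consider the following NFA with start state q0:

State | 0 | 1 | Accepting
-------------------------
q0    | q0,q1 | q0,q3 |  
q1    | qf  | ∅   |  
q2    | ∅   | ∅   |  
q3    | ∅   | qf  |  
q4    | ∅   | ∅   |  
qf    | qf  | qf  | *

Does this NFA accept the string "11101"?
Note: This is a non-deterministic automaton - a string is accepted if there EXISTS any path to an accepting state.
Track the set of states the NFA could be in: start {q0}
Read '1': {q0} → {q0, q3}
Read '1': {q0, q3} → {q0, q3, qf}
Read '1': {q0, q3, qf} → {q0, q3, qf}
Read '0': {q0, q3, qf} → {q0, q1, qf}
Read '1': {q0, q1, qf} → {q0, q3, qf}
Final set {q0, q3, qf} contains accepting state(s) {qf} → accepted.

Final answer: Yes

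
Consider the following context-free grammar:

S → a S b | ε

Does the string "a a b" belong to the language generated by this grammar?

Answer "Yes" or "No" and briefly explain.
Every derivation applies S → a S b some number n of times and then S → ε, producing a^n b^n with equally many a's and b's. The string a a b has two a's but only one b, so it cannot be derived.

Final answer: No - no valid derivation exists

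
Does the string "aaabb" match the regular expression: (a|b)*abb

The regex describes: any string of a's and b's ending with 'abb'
Yes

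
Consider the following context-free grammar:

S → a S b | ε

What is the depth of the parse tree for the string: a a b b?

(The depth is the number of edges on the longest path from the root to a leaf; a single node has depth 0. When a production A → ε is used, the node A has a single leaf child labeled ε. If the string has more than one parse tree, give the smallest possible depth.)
The only parse tree applies S → a S b 2 times (once per matching a…b pair) and then S → ε.
The S nodes sit at depths 0, 1, …, 2; the innermost S (depth 2) has the single child ε at depth 3.
The terminal leaves a, b are at depths 1..2, so the longest root-to-leaf path is S → S → … → S → ε with 3 edges.
Depth = 3.

Final answer: 3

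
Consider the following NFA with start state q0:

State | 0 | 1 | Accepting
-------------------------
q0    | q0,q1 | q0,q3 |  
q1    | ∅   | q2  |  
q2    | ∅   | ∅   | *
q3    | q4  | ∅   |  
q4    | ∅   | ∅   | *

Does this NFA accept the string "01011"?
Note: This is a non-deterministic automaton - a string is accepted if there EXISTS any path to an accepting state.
Track the set of states the NFA could be in: start {q0}
Read '0': {q0} → {q0, q1}
Read '1': {q0, q1} → {q0, q2, q3}
Read '0': {q0, q2, q3} → {q0, q1, q4}
Read '1': {q0, q1, q4} → {q0, q2, q3}
Read '1': {q0, q2, q3} → {q0, q3}
Final set {q0, q3} contains no accepting state → rejected.

Final answer: No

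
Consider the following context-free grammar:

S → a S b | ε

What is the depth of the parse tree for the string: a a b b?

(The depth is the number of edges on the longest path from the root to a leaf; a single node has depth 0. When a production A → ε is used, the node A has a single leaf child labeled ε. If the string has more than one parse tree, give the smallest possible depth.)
The only parse tree applies S → a S b 2 times (once per matching a…b pair) and then S → ε.
The S nodes sit at depths 0, 1, …, 2; the innermost S (depth 2) has the single child ε at depth 3.
The terminal leaves a, b are at depths 1..2, so the longest root-to-leaf path is S → S → … → S → ε with 3 edges.
Depth = 3.

Final answer: 3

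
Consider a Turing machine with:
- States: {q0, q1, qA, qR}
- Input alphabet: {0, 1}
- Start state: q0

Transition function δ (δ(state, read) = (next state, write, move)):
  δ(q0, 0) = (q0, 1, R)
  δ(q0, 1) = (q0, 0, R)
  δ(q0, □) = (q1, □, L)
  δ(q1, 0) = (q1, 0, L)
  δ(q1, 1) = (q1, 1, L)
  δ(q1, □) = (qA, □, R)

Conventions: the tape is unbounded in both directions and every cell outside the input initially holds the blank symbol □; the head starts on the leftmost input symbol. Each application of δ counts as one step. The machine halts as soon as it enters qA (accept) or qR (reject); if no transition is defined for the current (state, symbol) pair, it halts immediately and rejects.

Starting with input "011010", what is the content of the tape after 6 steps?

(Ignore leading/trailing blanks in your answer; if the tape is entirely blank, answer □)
Step 0: [q0]011010 (head at position 0)
Step 1: δ(q0, 0) = (q0, 1, R)  ⊢  1[q0]11010 (head at position 1)
Step 2: δ(q0, 1) = (q0, 0, R)  ⊢  10[q0]1010 (head at position 2)
Step 3: δ(q0, 1) = (q0, 0, R)  ⊢  100[q0]010 (head at position 3)
Step 4: δ(q0, 0) = (q0, 1, R)  ⊢  1001[q0]10 (head at position 4)
Step 5: δ(q0, 1) = (q0, 0, R)  ⊢  10010[q0]0 (head at position 5)
Step 6: δ(q0, 0) = (q0, 1, R)  ⊢  100101[q0]□ (head at position 6)
Tape after 6 steps (ignoring surrounding blanks): 100101

Final answer: Tape: 100101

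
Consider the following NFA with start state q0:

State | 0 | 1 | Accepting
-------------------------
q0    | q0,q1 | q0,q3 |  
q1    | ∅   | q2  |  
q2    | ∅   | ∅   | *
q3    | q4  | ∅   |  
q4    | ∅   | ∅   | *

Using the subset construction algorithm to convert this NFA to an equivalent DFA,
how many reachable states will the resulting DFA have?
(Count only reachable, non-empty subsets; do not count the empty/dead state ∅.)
Start subset: {q0}
{q0}: on 0 → {q0, q1}, on 1 → {q0, q3}
{q0, q1}: on 0 → {q0, q1}, on 1 → {q0, q2, q3}
{q0, q3}: on 0 → {q0, q1, q4}, on 1 → {q0, q3}
{q0, q2, q3}: on 0 → {q0, q1, q4}, on 1 → {q0, q3}
{q0, q1, q4}: on 0 → {q0, q1}, on 1 → {q0, q2, q3}
Reachable non-empty subsets: {q0}, {q0, q1}, {q0, q3}, {q0, q2, q3}, {q0, q1, q4} — 5 in total.

Final answer: 5 states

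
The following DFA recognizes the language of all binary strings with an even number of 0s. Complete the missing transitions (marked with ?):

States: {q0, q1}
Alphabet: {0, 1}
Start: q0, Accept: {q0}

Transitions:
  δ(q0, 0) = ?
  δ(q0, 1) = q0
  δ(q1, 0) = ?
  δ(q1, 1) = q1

What each state remembers (consistent with the given transitions and accept states):
  q0: an even number of 0s has been read so far
  q1: an odd number of 0s has been read so far
Filling in the missing entries:
  δ(q0, 0): in q0 (an even number of 0s has been read so far), after reading 0 we have: an odd number of 0s has been read so far → q1
  δ(q1, 0): in q1 (an odd number of 0s has been read so far), after reading 0 we have: an even number of 0s has been read so far → q0

Final answer: δ(q0, 0) = q1; δ(q1, 0) = q0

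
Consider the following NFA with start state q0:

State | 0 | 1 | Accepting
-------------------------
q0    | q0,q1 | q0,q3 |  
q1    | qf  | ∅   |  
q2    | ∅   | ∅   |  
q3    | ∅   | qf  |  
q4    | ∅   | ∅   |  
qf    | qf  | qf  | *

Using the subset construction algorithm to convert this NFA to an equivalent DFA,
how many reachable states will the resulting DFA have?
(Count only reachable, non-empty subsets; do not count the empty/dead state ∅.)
Start subset: {q0}
{q0}: on 0 → {q0, q1}, on 1 → {q0, q3}
{q0, q1}: on 0 → {q0, q1, qf}, on 1 → {q0, q3}
{q0, q3}: on 0 → {q0, q1}, on 1 → {q0, q3, qf}
{q0, q1, qf}: on 0 → {q0, q1, qf}, on 1 → {q0, q3, qf}
{q0, q3, qf}: on 0 → {q0, q1, qf}, on 1 → {q0, q3, qf}
Reachable non-empty subsets: {q0}, {q0, q1}, {q0, q3}, {q0, q1, qf}, {q0, q3, qf} — 5 in total.

Final answer: 5 states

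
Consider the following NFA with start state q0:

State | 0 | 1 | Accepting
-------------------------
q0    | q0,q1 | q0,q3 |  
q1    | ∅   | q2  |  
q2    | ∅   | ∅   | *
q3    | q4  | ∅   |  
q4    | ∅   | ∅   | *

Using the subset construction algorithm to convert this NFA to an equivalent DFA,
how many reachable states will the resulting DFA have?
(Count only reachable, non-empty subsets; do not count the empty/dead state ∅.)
Start subset: {q0}
{q0}: on 0 → {q0, q1}, on 1 → {q0, q3}
{q0, q1}: on 0 → {q0, q1}, on 1 → {q0, q2, q3}
{q0, q3}: on 0 → {q0, q1, q4}, on 1 → {q0, q3}
{q0, q2, q3}: on 0 → {q0, q1, q4}, on 1 → {q0, q3}
{q0, q1, q4}: on 0 → {q0, q1}, on 1 → {q0, q2, q3}
Reachable non-empty subsets: {q0}, {q0, q1}, {q0, q3}, {q0, q2, q3}, {q0, q1, q4} — 5 in total.

Final answer: 5 states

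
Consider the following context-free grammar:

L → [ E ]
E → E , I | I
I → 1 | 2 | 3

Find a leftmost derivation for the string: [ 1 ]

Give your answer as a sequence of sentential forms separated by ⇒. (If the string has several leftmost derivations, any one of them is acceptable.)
Start with L.
Step 1: the leftmost non-terminal is L; apply L → [ E ]:  [ E ]
Step 2: the leftmost non-terminal is E; apply E → I:  [ I ]
Step 3: the leftmost non-terminal is I; apply I → 1:  [ 1 ]

Final answer: L ⇒ [ E ] ⇒ [ I ] ⇒ [ 1 ]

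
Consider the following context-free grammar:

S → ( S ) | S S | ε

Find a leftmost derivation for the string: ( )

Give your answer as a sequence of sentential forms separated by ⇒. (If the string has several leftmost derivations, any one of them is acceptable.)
Start with S.
Step 1: the leftmost non-terminal is S; apply S → ( S ):  ( S )
Step 2: the leftmost non-terminal is S; apply S → ε:  ( )

Final answer: S ⇒ ( S ) ⇒ ( )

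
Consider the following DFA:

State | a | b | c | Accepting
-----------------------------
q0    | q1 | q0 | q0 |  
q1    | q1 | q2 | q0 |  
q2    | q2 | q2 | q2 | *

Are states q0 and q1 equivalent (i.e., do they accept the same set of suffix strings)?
Try the suffix "b".
From q0: q0 → q0 — not accepting.
From q1: q1 → q2 — accepting.
The two states disagree on this suffix, so they are not equivalent.

Final answer: No. Distinguishing string: "b" - accepted from q1 but not from q0.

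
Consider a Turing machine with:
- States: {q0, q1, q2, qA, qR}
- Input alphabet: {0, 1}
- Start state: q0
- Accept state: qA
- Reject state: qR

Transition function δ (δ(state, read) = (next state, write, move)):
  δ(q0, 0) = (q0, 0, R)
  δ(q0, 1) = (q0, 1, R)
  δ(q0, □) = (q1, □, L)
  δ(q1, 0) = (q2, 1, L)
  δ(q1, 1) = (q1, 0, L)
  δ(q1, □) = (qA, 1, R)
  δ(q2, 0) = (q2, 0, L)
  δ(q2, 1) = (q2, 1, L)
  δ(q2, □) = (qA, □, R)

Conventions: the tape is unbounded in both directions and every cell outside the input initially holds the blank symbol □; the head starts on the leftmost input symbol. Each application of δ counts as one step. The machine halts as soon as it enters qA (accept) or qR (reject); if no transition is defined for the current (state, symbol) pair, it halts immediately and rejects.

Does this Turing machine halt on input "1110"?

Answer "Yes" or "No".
Step 0: [q0]1110 (head at position 0)
Step 1: δ(q0, 1) = (q0, 1, R)  ⊢  1[q0]110 (head at position 1)
Step 2: δ(q0, 1) = (q0, 1, R)  ⊢  11[q0]10 (head at position 2)
Step 3: δ(q0, 1) = (q0, 1, R)  ⊢  111[q0]0 (head at position 3)
Step 4: δ(q0, 0) = (q0, 0, R)  ⊢  1110[q0]□ (head at position 4)
Step 5: δ(q0, □) = (q1, □, L)  ⊢  111[q1]0□ (head at position 3)
Step 6: δ(q1, 0) = (q2, 1, L)  ⊢  11[q2]11□ (head at position 2)
Step 7: δ(q2, 1) = (q2, 1, L)  ⊢  1[q2]111□ (head at position 1)
Step 8: δ(q2, 1) = (q2, 1, L)  ⊢  [q2]1111□ (head at position 0)
Step 9: δ(q2, 1) = (q2, 1, L)  ⊢  [q2]□1111□ (head at position -1)
Step 10: δ(q2, □) = (qA, □, R)  ⊢  □[qA]1111□ (head at position 0)
The machine is in qA, so it halts and accepts.
It halts after 10 steps.

Final answer: Yes - halts after 10 steps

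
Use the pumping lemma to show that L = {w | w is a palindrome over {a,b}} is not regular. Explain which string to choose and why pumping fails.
Language: L = {w | w is a palindrome over {a,b}} (strings that read the same forwards and backwards)
Step 1: Assume for contradiction that L is regular, with pumping length p.
Step 2: Choose s = a^p b a^p. Then s ∈ L (it reads the same forwards and backwards) and |s| ≥ p.
Step 3: Consider any decomposition s = xyz with |xy| ≤ p and |y| > 0. Since |xy| ≤ p and the first p symbols of s are all a's, y = a^k for some k with 1 ≤ k ≤ p.
Step 4: Pumping up (i = 2): xy²z = a^(p+k) b a^p. Its reverse is a^p b a^(p+k) ≠ a^(p+k) b a^p (the single b is no longer in the middle), so xy²z is not a palindrome and xy²z ∉ L.
This contradicts the pumping lemma, so L is not regular.

Final answer: Choose s = a^p b a^p. Since |xy| ≤ p, y = a^k with k ≥ 1. Then xy²z = a^(p+k) b a^p is not a palindrome, so ∉ L.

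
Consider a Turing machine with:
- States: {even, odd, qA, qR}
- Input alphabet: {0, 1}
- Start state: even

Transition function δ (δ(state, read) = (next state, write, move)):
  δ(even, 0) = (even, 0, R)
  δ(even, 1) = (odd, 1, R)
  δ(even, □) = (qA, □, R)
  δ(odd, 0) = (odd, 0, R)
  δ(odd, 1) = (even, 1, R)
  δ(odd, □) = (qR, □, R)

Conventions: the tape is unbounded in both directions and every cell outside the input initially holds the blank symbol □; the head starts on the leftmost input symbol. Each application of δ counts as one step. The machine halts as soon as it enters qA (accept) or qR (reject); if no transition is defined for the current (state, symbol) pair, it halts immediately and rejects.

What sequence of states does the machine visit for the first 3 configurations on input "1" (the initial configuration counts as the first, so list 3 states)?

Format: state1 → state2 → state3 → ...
Step 0: [even]1 (head at position 0)
Step 1: δ(even, 1) = (odd, 1, R)  ⊢  1[odd]□ (head at position 1)
Step 2: δ(odd, □) = (qR, □, R)  ⊢  1□[qR]□ (head at position 2)
Reading off the states of these 3 configurations: even → odd → qR

Final answer: even → odd → qR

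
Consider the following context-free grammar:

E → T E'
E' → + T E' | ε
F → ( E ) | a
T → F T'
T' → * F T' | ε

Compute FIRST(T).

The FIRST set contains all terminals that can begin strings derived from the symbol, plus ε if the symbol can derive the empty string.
FIRST(F): F → ( E ) contributes '(' and F → a contributes 'a', so FIRST(F) = {(, a}. F is not nullable.
FIRST(T): T → F T' begins with F, and F is not nullable, so FIRST(T) = FIRST(F) = {(, a}.

Final answer: {(, a}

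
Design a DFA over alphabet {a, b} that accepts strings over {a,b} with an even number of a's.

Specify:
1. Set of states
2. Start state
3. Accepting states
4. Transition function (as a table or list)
One valid DFA (any DFA recognizing the same language is acceptable):
States: {q0, q1}
Start: q0
Accepting: {q0}
Transitions (accepting states marked with *):
State | a | b | Accepting
-------------------------
q0    | q1 | q0 | *
q1    | q0 | q1 |  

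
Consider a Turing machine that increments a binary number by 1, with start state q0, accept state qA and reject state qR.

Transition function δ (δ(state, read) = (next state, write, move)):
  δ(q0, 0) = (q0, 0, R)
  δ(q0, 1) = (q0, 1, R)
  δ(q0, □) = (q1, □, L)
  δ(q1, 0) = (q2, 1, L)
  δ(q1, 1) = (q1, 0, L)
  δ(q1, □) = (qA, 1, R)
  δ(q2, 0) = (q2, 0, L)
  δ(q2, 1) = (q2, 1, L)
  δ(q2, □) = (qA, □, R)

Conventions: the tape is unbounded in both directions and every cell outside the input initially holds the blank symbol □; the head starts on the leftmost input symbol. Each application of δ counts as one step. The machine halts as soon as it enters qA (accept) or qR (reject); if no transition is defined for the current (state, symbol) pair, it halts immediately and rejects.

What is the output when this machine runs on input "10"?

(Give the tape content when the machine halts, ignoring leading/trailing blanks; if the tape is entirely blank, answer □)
Step 0: [q0]10 (head at position 0)
Step 1: δ(q0, 1) = (q0, 1, R)  ⊢  1[q0]0 (head at position 1)
Step 2: δ(q0, 0) = (q0, 0, R)  ⊢  10[q0]□ (head at position 2)
Step 3: δ(q0, □) = (q1, □, L)  ⊢  1[q1]0□ (head at position 1)
Step 4: δ(q1, 0) = (q2, 1, L)  ⊢  [q2]11□ (head at position 0)
Step 5: δ(q2, 1) = (q2, 1, L)  ⊢  [q2]□11□ (head at position -1)
Step 6: δ(q2, □) = (qA, □, R)  ⊢  □[qA]11□ (head at position 0)
The machine is in qA, so it halts and accepts.
Tape content when halted (ignoring surrounding blanks): 11

Final answer: Output: 11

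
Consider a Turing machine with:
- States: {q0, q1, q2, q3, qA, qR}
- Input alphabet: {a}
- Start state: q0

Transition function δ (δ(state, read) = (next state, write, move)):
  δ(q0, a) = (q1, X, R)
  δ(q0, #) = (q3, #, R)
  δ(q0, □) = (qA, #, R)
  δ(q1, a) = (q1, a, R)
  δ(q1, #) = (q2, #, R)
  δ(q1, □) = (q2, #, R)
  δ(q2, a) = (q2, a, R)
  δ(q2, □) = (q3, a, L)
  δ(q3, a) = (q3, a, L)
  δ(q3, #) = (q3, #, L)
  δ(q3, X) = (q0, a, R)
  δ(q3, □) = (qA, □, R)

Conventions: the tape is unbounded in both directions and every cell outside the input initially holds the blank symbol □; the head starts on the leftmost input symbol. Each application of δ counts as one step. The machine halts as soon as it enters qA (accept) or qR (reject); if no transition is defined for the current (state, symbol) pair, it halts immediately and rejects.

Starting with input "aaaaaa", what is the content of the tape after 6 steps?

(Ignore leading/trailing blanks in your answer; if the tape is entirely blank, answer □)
Step 0: [q0]aaaaaa (head at position 0)
Step 1: δ(q0, a) = (q1, X, R)  ⊢  X[q1]aaaaa (head at position 1)
Step 2: δ(q1, a) = (q1, a, R)  ⊢  Xa[q1]aaaa (head at position 2)
Step 3: δ(q1, a) = (q1, a, R)  ⊢  Xaa[q1]aaa (head at position 3)
Step 4: δ(q1, a) = (q1, a, R)  ⊢  Xaaa[q1]aa (head at position 4)
Step 5: δ(q1, a) = (q1, a, R)  ⊢  Xaaaa[q1]a (head at position 5)
Step 6: δ(q1, a) = (q1, a, R)  ⊢  Xaaaaa[q1]□ (head at position 6)
Tape after 6 steps (ignoring surrounding blanks): Xaaaaa

Final answer: Tape: Xaaaaa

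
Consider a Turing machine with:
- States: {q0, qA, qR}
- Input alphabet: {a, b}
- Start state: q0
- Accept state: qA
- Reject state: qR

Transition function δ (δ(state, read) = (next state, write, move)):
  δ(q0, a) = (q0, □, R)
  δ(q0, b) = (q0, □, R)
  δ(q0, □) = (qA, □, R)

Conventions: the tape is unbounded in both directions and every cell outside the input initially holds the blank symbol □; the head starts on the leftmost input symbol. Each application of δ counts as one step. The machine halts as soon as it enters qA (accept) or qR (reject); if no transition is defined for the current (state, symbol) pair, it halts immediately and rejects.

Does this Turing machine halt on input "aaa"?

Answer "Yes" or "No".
Step 0: [q0]aaa (head at position 0)
Step 1: δ(q0, a) = (q0, □, R)  ⊢  □[q0]aa (head at position 1)
Step 2: δ(q0, a) = (q0, □, R)  ⊢  □□[q0]a (head at position 2)
Step 3: δ(q0, a) = (q0, □, R)  ⊢  □□□[q0]□ (head at position 3)
Step 4: δ(q0, □) = (qA, □, R)  ⊢  □□□□[qA]□ (head at position 4)
The machine is in qA, so it halts and accepts.
It halts after 4 steps.

Final answer: Yes - halts after 4 steps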